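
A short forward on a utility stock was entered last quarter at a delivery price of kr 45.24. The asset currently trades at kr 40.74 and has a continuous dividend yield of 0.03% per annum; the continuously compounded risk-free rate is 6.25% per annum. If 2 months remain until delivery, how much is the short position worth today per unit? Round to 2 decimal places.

Current fair forward for the remaining 2 months: F = S·e^((r − q)·T), (r − q) = 0.0625 − 0.0003 = 0.0622
F = 40.74 · e^(0.0622 × 2/12) = 40.74 × 1.010421 = 41.1646
Value of long forward = (F − K)·e^(−rT) = (41.1646 − 45.24) · e^(−0.0625·2/12)
= -4.0754 × 0.989637 = -4.03
Short position value = −(long value) = kr 4.03

kr 4.03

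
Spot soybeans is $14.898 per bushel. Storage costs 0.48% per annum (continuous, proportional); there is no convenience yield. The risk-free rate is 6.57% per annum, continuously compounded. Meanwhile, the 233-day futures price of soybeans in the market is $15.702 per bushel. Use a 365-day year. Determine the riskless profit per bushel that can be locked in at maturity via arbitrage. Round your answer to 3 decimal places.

$0.118 per bushel

Fair futures: F* = S·e^(carry·T), with carry = (r + u) = 0.0657 + 0.0048 = 0.0705
F* = 14.898 · e^(0.0705 × 233/365) = 14.898 · e^0.045004 = 14.898 × 1.046032 = $15.5838
Market $15.702 > fair $15.5838: forward overpriced → cash-and-carry (buy spot, short the forward).
At maturity, profit = |F_mkt − F*| = |15.702 − 15.5838| = $0.118 per bushel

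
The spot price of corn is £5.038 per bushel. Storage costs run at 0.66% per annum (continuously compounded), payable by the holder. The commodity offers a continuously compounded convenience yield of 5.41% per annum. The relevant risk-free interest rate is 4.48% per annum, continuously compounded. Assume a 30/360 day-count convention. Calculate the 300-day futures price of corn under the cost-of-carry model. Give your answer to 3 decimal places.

Net carry = r + u − y = 0.0448 + 0.0066 − 0.0541 = -0.0027
F = S·e^((r+u−y)T) = 5.038 · e^(-0.0027 × 300/360) = 5.038 · e^-0.002250
= 5.038 × 0.997753 = £5.027 per bushel

£5.027 per bushel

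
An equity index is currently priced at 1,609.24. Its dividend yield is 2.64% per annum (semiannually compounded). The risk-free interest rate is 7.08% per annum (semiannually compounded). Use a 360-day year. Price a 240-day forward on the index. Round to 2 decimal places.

F = S · (1+r/2)^(2T) / (1+q/2)^(2T)
= 1609.24 × 1.04747632 / 1.01763861 = 1609.24 × 1.02932054
F = 1,656.42

1,656.42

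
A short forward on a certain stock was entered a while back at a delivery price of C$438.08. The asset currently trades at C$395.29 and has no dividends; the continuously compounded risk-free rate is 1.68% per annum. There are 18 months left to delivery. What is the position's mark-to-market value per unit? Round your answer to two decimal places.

C$31.89

Current fair forward for the remaining 18 months: F = S·e^(r·T), r = 0.0168
F = 395.29 · e^(0.0168 × 18/12) = 395.29 × 1.025520 = 405.3778
Value of long forward = (F − K)·e^(−rT) = (405.3778 − 438.08) · e^(−0.0168·18/12)
= -32.7022 × 0.975115 = -31.89
Short position value = −(long value) = C$31.89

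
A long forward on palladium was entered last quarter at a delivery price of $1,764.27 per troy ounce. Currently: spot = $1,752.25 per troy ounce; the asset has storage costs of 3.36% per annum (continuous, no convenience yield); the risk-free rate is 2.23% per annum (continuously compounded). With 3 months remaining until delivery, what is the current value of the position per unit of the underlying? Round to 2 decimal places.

Current fair forward for the remaining 3 months: F = S·e^((r + u)·T), (r + u) = 0.0223 + 0.0336 = 0.0559
F = 1752.25 · e^(0.0559 × 3/12) = 1752.25 × 1.01407311 = 1776.9096
Value of long forward = (F − K)·e^(−rT) = (1776.9096 − 1764.27) · e^(−0.0223·3/12)
= 12.6396 × 0.99444051 = 12.57

$12.57 per troy ounce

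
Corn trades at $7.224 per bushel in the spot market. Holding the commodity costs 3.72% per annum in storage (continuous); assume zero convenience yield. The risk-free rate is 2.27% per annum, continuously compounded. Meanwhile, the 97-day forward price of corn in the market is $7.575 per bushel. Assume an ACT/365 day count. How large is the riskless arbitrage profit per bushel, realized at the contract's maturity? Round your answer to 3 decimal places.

$0.235 per bushel

Fair forward: F* = S·e^(carry·T), with carry = (r + u) = 0.0227 + 0.0372 = 0.0599
F* = 7.224 · e^(0.0599 × 97/365) = 7.224 · e^0.015919 = 7.224 × 1.016046 = $7.3399
Market $7.575 > fair $7.3399: forward overpriced → cash-and-carry (buy spot, short the forward).
At maturity, profit = |F_mkt − F*| = |7.575 − 7.3399| = $0.235 per bushel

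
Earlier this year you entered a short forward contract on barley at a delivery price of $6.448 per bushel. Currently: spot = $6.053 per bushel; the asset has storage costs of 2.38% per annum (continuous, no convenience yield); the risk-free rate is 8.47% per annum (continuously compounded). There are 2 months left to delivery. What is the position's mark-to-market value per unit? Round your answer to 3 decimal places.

$0.281 per bushel

Current fair forward for the remaining 2 months: F = S·e^((r + u)·T), (r + u) = 0.0847 + 0.0238 = 0.1085
F = 6.053 · e^(0.1085 × 2/12) = 6.053 × 1.018248 = 6.1635
Value of long forward = (F − K)·e^(−rT) = (6.1635 − 6.448) · e^(−0.0847·2/12)
= -0.2845 × 0.985983 = -0.281
Short position value = −(long value) = $0.281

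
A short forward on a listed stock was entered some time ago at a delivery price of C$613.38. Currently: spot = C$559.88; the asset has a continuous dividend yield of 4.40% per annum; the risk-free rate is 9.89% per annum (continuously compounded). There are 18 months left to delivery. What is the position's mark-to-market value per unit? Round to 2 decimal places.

C$4.69

Current fair forward for the remaining 18 months: F = S·e^((r − q)·T), (r − q) = 0.0989 − 0.0440 = 0.0549
F = 559.88 · e^(0.0549 × 18/12) = 559.88 × 1.085836 = 607.9379
Value of long forward = (F − K)·e^(−rT) = (607.9379 − 613.38) · e^(−0.0989·18/12)
= -5.4421 × 0.862129 = -4.69
Short position value = −(long value) = C$4.69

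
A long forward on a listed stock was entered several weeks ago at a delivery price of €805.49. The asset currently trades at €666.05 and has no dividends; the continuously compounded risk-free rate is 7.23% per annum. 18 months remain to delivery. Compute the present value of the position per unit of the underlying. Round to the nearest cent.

Current fair forward for the remaining 18 months: F = S·e^(r·T), r = 0.0723
F = 666.05 · e^(0.0723 × 18/12) = 666.05 × 1.114549 = 742.3454
Value of long forward = (F − K)·e^(−rT) = (742.3454 − 805.49) · e^(−0.0723·18/12)
= -63.1446 × 0.897224 = -56.65

-€56.65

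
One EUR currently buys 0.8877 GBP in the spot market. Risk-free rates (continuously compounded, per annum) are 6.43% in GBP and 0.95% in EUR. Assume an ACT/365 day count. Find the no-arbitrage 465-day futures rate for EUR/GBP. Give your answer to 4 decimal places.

F = S·e^((r_GBP − r_EUR)T) = 0.8877 · e^((0.0643 − 0.0095) × 465/365)
= 0.8877 · e^0.069814 = 0.8877 × 1.072309
F = 0.9519 GBP per EUR

0.9519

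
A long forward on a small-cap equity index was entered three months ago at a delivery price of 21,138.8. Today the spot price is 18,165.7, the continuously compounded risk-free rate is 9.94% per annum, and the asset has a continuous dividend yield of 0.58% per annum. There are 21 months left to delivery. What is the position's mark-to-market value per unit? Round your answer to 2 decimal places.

218.49

Current fair forward for the remaining 21 months: F = S·e^((r − q)·T), (r − q) = 0.0994 − 0.0058 = 0.0936
F = 18165.7 · e^(0.0936 × 21/12) = 18165.7 × 1.17797870 = 21398.8077
Value of long forward = (F − K)·e^(−rT) = (21398.8077 − 21138.8) · e^(−0.0994·21/12)
= 260.0077 × 0.84033891 = 218.49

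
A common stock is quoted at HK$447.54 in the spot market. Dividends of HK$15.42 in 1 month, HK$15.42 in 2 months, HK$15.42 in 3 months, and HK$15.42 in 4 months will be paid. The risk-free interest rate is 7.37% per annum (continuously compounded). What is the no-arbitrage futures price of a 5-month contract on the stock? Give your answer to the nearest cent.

PV(dividends) I = 15.42·e^(−0.0737·1/12) + 15.42·e^(−0.0737·2/12) + 15.42·e^(−0.0737·3/12) + 15.42·e^(−0.0737·4/12)
I = 15.3256 + 15.2317 + 15.1385 + 15.0458 = 60.7416
F = (S − I)·e^(rT) = (447.54 − 60.7416) · e^(0.0737·5/12)
= 386.7984 · e^0.030708 = 386.7984 × 1.031184 = HK$398.86

HK$398.86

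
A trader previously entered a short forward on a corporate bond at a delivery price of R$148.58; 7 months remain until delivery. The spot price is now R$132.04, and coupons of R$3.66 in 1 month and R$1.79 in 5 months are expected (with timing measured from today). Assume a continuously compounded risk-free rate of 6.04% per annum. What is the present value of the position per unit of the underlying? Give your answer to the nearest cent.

R$16.78

PV(remaining coupons) I = 3.66·e^(−0.0604·1/12) + 1.79·e^(−0.0604·5/12) = 5.3871
Current forward F = (S − I)·e^(rT) = (132.04 − 5.3871)·e^(0.0604·7/12) = 126.6529 × 1.035861 = 131.1948
Value (long) = (F − K)·e^(−rT) = (131.1948 − 148.58) × 0.965380 = -16.7833
Short position value = −(long value) = R$16.78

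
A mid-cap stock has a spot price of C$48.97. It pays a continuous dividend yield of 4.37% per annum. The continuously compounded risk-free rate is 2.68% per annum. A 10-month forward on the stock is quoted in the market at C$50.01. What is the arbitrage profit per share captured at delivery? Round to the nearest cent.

C$1.72 per share

Fair forward: F* = S·e^(carry·T), with carry = (r − q) = 0.0268 − 0.0437 = -0.0169
F* = 48.97 · e^(-0.0169 × 10/12) = 48.97 · e^-0.014083 = 48.97 × 0.986016 = C$48.2852
Market C$50.01 > fair C$48.2852: forward overpriced → cash-and-carry (buy spot, short the forward).
At maturity, profit = |F_mkt − F*| = |50.01 − 48.2852| = C$1.72 per share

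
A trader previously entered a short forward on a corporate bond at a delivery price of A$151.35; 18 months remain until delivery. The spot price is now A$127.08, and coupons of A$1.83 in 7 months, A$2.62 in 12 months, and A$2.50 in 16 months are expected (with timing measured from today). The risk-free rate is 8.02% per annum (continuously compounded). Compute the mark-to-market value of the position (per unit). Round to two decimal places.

A$13.53

PV(remaining coupons) I = 1.83·e^(−0.0802·7/12) + 2.62·e^(−0.0802·12/12) + 2.50·e^(−0.0802·16/12) = 6.4109
Current forward F = (S − I)·e^(rT) = (127.08 − 6.4109)·e^(0.0802·18/12) = 120.6691 × 1.127835 = 136.0948
Value (long) = (F − K)·e^(−rT) = (136.0948 − 151.35) × 0.886654 = -13.5261
Short position value = −(long value) = A$13.53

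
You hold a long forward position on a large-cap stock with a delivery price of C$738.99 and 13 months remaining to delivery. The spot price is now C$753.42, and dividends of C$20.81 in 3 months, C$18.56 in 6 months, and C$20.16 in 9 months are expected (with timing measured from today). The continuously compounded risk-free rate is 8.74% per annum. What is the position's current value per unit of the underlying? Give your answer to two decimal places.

C$24.18

PV(remaining dividends) I = 20.81·e^(−0.0874·3/12) + 18.56·e^(−0.0874·6/12) + 20.16·e^(−0.0874·9/12) = 57.0075
Current forward F = (S − I)·e^(rT) = (753.42 − 57.0075)·e^(0.0874·13/12) = 696.4125 × 1.099311 = 765.5739
Value (long) = (F − K)·e^(−rT) = (765.5739 − 738.99) × 0.909661 = 24.1823
Value = C$24.18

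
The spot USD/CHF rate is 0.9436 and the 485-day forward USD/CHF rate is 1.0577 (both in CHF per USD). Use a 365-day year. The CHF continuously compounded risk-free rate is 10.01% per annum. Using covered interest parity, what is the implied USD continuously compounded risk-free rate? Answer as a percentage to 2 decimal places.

1.42%

F = S·e^((r_CHF − r_USD)T) ⇒ r_USD = r_CHF − ln(F/S)/T
ln(1.0577/0.9436) = 0.114150; /(485/365) = 0.085907
r_USD = 0.1001 − 0.085907 = 0.014193
r_USD = 1.42%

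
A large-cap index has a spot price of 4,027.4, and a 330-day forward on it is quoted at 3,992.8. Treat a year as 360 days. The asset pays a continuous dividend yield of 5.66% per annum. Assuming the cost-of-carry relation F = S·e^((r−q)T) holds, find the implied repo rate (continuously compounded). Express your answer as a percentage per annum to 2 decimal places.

4.72%

From F = S·e^((r−q)T): (r − q) = ln(F/S)/T
ln(3992.8/4027.4) = ln(0.991409) = -0.008628
(r − q) = -0.008628 / (330/360) = -0.009412
r = ln(F/S)/T + q = -0.009412 + 0.0566 = 0.047188
r = 4.72%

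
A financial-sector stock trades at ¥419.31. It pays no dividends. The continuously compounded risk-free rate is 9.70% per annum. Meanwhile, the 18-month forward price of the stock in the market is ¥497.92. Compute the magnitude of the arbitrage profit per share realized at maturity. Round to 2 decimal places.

¥12.94 per share

Fair forward: F* = S·e^(carry·T), with carry = r = 0.0970
F* = 419.31 · e^(0.0970 × 18/12) = 419.31 · e^0.145500 = 419.31 × 1.156618 = ¥484.9815
Market ¥497.92 > fair ¥484.9815: forward overpriced → cash-and-carry (buy spot, short the forward).
At maturity, profit = |F_mkt − F*| = |497.92 − 484.9815| = ¥12.94 per share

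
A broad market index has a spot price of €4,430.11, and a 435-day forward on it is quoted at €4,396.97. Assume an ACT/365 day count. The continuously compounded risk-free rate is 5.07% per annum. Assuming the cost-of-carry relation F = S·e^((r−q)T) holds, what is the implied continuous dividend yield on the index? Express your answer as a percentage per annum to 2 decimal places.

5.70%

From F = S·e^((r−q)T): (r − q) = ln(F/S)/T
ln(4396.97/4430.11) = ln(0.992519) = -0.007509
(r − q) = -0.007509 / (435/365) = -0.006301
q = r − ln(F/S)/T = 0.0507 + 0.006301 = 0.057001
q = 5.70%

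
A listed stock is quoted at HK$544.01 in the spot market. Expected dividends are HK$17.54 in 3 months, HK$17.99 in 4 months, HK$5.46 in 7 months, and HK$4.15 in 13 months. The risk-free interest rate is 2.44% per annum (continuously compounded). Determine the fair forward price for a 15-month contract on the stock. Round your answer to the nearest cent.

HK$514.77

PV(dividends) I = 17.54·e^(−0.0244·3/12) + 17.99·e^(−0.0244·4/12) + 5.46·e^(−0.0244·7/12) + 4.15·e^(−0.0244·13/12)
I = 17.4333 + 17.8443 + 5.3828 + 4.0417 = 44.7021
F = (S − I)·e^(rT) = (544.01 − 44.7021) · e^(0.0244·15/12)
= 499.3079 · e^0.030500 = 499.3079 × 1.030970 = HK$514.77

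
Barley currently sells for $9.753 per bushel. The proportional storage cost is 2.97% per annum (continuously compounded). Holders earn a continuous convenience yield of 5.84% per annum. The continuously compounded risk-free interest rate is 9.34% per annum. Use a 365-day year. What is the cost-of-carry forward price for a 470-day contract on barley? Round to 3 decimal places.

Net carry = r + u − y = 0.0934 + 0.0297 − 0.0584 = 0.0647
F = S·e^((r+u−y)T) = 9.753 · e^(0.0647 × 470/365) = 9.753 · e^0.083312
= 9.753 × 1.086881 = $10.600 per bushel

$10.600 per bushel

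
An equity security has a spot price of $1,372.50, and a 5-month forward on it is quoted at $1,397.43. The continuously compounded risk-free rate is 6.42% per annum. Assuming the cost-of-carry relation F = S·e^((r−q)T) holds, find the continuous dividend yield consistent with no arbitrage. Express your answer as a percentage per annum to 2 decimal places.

2.10%

From F = S·e^((r−q)T): (r − q) = ln(F/S)/T
ln(1397.43/1372.50) = ln(1.018164) = 0.018001
(r − q) = 0.018001 / (5/12) = 0.043202
q = r − ln(F/S)/T = 0.0642 − 0.043202 = 0.020998
q = 2.10%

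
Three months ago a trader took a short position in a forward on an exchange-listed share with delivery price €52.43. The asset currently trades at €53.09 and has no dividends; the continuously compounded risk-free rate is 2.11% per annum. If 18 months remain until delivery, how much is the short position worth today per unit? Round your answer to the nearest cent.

Current fair forward for the remaining 18 months: F = S·e^(r·T), r = 0.0211
F = 53.09 · e^(0.0211 × 18/12) = 53.09 × 1.032156 = 54.7972
Value of long forward = (F − K)·e^(−rT) = (54.7972 − 52.43) · e^(−0.0211·18/12)
= 2.3672 × 0.968846 = 2.29
Short position value = −(long value) = -€2.29

-€2.29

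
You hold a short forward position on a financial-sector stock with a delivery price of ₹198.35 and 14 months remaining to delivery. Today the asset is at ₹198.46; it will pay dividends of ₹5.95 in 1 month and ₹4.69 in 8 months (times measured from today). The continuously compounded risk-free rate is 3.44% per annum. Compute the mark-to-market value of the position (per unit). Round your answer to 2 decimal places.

₹2.60

PV(remaining dividends) I = 5.95·e^(−0.0344·1/12) + 4.69·e^(−0.0344·8/12) = 10.5166
Current forward F = (S − I)·e^(rT) = (198.46 − 10.5166)·e^(0.0344·14/12) = 187.9434 × 1.040950 = 195.6397
Value (long) = (F − K)·e^(−rT) = (195.6397 − 198.35) × 0.960661 = -2.6037
Short position value = −(long value) = ₹2.60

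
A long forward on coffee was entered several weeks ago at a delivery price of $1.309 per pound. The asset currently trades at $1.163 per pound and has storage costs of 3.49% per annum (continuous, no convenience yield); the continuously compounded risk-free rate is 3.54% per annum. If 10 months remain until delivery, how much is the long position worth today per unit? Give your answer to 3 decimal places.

-$0.074 per pound

Current fair forward for the remaining 10 months: F = S·e^((r + u)·T), (r + u) = 0.0354 + 0.0349 = 0.0703
F = 1.163 · e^(0.0703 × 10/12) = 1.163 × 1.060333 = 1.2332
Value of long forward = (F − K)·e^(−rT) = (1.2332 − 1.309) · e^(−0.0354·10/12)
= -0.0758 × 0.970931 = -0.074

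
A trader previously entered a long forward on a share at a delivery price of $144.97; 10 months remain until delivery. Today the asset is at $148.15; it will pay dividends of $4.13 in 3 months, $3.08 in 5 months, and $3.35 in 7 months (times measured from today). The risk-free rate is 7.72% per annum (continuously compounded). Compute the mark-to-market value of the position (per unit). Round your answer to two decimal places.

$1.98

PV(remaining dividends) I = 4.13·e^(−0.0772·3/12) + 3.08·e^(−0.0772·5/12) + 3.35·e^(−0.0772·7/12) = 10.2360
Current forward F = (S − I)·e^(rT) = (148.15 − 10.2360)·e^(0.0772·10/12) = 137.9140 × 1.066448 = 147.0781
Value (long) = (F − K)·e^(−rT) = (147.0781 − 144.97) × 0.937692 = 1.9767
Value = $1.98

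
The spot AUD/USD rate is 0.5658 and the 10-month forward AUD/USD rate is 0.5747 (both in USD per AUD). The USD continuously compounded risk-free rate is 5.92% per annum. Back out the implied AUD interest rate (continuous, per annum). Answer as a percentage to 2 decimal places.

4.05%

F = S·e^((r_USD − r_AUD)T) ⇒ r_AUD = r_USD − ln(F/S)/T
ln(0.5747/0.5658) = 0.015608; /(10/12) = 0.018730
r_AUD = 0.0592 − 0.018730 = 0.040470
r_AUD = 4.05%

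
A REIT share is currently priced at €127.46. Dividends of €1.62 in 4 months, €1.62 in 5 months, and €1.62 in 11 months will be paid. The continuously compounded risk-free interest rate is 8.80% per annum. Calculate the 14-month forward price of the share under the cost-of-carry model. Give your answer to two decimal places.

PV(dividends) I = 1.62·e^(−0.0880·4/12) + 1.62·e^(−0.0880·5/12) + 1.62·e^(−0.0880·11/12)
I = 1.5732 + 1.5617 + 1.4945 = 4.6294
F = (S − I)·e^(rT) = (127.46 − 4.6294) · e^(0.0880·14/12)
= 122.8306 · e^0.102667 = 122.8306 × 1.108122 = €136.11

€136.11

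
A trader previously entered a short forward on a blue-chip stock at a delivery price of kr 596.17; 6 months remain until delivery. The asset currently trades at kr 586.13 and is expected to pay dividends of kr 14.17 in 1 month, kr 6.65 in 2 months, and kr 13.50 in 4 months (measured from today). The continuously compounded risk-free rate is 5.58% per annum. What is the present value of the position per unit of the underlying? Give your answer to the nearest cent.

kr 27.58

PV(remaining dividends) I = 14.17·e^(−0.0558·1/12) + 6.65·e^(−0.0558·2/12) + 13.50·e^(−0.0558·4/12) = 33.9439
Current forward F = (S − I)·e^(rT) = (586.13 − 33.9439)·e^(0.0558·6/12) = 552.1861 × 1.028293 = 567.8091
Value (long) = (F − K)·e^(−rT) = (567.8091 − 596.17) × 0.972486 = -27.5806
Short position value = −(long value) = kr 27.58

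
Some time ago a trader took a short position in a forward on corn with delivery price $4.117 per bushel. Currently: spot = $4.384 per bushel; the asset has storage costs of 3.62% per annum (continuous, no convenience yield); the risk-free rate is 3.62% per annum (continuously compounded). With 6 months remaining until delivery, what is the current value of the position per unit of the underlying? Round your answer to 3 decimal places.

-$0.421 per bushel

Current fair forward for the remaining 6 months: F = S·e^((r + u)·T), (r + u) = 0.0362 + 0.0362 = 0.0724
F = 4.384 · e^(0.0724 × 6/12) = 4.384 × 1.036863 = 4.5456
Value of long forward = (F − K)·e^(−rT) = (4.5456 − 4.117) · e^(−0.0362·6/12)
= 0.4286 × 0.982063 = 0.421
Short position value = −(long value) = -$0.421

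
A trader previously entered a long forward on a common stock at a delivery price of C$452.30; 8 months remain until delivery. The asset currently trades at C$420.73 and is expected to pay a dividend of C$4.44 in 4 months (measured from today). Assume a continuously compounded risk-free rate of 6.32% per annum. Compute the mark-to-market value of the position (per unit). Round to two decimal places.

PV(remaining dividends) I = 4.44·e^(−0.0632·4/12) = 4.3474
Current forward F = (S − I)·e^(rT) = (420.73 − 4.3474)·e^(0.0632·8/12) = 416.3826 × 1.043034 = 434.3012
Value (long) = (F − K)·e^(−rT) = (434.3012 − 452.30) × 0.958742 = -17.2562
Value = -C$17.26

-C$17.26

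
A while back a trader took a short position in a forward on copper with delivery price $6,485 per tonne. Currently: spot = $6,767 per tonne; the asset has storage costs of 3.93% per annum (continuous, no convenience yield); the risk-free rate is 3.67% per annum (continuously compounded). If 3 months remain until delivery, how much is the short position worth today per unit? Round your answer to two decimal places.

-$408.04 per tonne

Current fair forward for the remaining 3 months: F = S·e^((r + u)·T), (r + u) = 0.0367 + 0.0393 = 0.0760
F = 6767 · e^(0.0760 × 3/12) = 6767 × 1.01918165 = 6896.8022
Value of long forward = (F − K)·e^(−rT) = (6896.8022 − 6485) · e^(−0.0367·3/12)
= 411.8022 × 0.99086696 = 408.04
Short position value = −(long value) = -$408.04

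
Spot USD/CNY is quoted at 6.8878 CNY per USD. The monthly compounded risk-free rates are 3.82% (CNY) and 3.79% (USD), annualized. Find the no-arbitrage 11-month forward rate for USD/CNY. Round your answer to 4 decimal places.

By covered interest parity, F = S · (1+r_CNY/12)^(12T) / (1+r_USD/12)^(12T)
= 6.8878 × 1.035579 / 1.035296 = 6.8878 × 1.000273
F = 6.8897 CNY per USD

6.8897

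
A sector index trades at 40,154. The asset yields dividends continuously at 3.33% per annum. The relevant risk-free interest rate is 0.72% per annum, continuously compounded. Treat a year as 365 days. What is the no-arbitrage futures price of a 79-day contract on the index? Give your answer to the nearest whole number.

39,928

F = S·e^((r − q)T) = 40154 · e^((0.0072 − 0.0333) × 79/365)
= 40154 · e^-0.005649 = 40154 × 0.994367
F = 39,928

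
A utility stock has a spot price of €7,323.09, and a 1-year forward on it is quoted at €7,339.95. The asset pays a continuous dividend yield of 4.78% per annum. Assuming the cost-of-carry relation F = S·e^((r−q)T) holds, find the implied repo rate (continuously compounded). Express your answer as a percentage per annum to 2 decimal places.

5.01%

From F = S·e^((r−q)T): (r − q) = ln(F/S)/T
ln(7339.95/7323.09) = ln(1.002302) = 0.002299
(r − q) = 0.002299 / (1) = 0.002299
r = ln(F/S)/T + q = 0.002299 + 0.0478 = 0.050099
r = 5.01%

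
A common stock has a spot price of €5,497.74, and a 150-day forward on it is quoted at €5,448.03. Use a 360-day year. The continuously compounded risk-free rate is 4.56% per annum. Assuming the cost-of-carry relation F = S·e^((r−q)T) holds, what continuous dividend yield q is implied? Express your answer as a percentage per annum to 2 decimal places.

From F = S·e^((r−q)T): (r − q) = ln(F/S)/T
ln(5448.03/5497.74) = ln(0.990958) = -0.009083
(r − q) = -0.009083 / (150/360) = -0.021799
q = r − ln(F/S)/T = 0.0456 + 0.021799 = 0.067399
q = 6.74%

6.74%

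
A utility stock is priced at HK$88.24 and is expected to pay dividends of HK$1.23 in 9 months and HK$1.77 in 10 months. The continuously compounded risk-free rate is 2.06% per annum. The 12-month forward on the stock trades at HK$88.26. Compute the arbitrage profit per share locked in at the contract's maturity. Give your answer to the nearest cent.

HK$1.20 per share

PV(dividends) I = 1.23·e^(−0.0206·9/12) + 1.77·e^(−0.0206·10/12) = 2.9510
Fair forward F* = (S − I)·e^(rT) = (88.24 − 2.9510)·e^0.020600 = 85.2890 × 1.020814 = 87.0642
Market HK$88.26 > fair 87.0642: forward overpriced → cash-and-carry (borrow at r, buy the stock and collect the dividends, short the forward).
Profit at T = |F_mkt − F*| = |88.26 − 87.0642| = HK$1.20 per share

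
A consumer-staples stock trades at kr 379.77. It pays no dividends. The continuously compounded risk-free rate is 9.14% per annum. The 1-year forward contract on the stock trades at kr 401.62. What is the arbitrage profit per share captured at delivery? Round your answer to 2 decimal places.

kr 14.50 per share

Fair forward: F* = S·e^(carry·T), with carry = r = 0.0914
F* = 379.77 · e^(0.0914 × 12/12) = 379.77 · e^0.091400 = 379.77 × 1.095707 = kr 416.1166
Market kr 401.62 < fair kr 416.1166: forward underpriced → reverse cash-and-carry (short spot, go long the forward).
At maturity, profit = |F_mkt − F*| = |401.62 − 416.1166| = kr 14.50 per share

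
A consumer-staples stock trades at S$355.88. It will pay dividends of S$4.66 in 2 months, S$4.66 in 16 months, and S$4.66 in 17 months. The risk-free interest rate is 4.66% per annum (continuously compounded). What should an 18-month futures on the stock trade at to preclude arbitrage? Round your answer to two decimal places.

S$367.31

PV(dividends) I = 4.66·e^(−0.0466·2/12) + 4.66·e^(−0.0466·16/12) + 4.66·e^(−0.0466·17/12)
I = 4.6239 + 4.3793 + 4.3623 = 13.3655
F = (S − I)·e^(rT) = (355.88 − 13.3655) · e^(0.0466·18/12)
= 342.5145 · e^0.069900 = 342.5145 × 1.072401 = S$367.31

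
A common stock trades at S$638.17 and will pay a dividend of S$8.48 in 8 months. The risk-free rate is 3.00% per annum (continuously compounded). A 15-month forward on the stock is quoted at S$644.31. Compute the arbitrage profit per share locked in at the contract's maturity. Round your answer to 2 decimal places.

PV(dividends) I = 8.48·e^(−0.0300·8/12) = 8.3121
Fair forward F* = (S − I)·e^(rT) = (638.17 − 8.3121)·e^0.037500 = 629.8579 × 1.038212 = 653.9260
Market S$644.31 < fair 653.9260: forward underpriced → reverse cash-and-carry (short the stock, invest proceeds at r, pay the dividends, go long the forward).
Profit at T = |F_mkt − F*| = |644.31 − 653.9260| = S$9.62 per share

S$9.62 per share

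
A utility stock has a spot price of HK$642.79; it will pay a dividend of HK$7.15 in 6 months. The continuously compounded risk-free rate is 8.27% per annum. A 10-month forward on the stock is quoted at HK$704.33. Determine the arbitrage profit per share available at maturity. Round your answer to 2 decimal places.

HK$23.03 per share

PV(dividends) I = 7.15·e^(−0.0827·6/12) = 6.8604
Fair forward F* = (S − I)·e^(rT) = (642.79 − 6.8604)·e^0.068917 = 635.9296 × 1.071347 = 681.3013
Market HK$704.33 > fair 681.3013: forward overpriced → cash-and-carry (borrow at r, buy the stock and collect the dividends, short the forward).
Profit at T = |F_mkt − F*| = |704.33 − 681.3013| = HK$23.03 per share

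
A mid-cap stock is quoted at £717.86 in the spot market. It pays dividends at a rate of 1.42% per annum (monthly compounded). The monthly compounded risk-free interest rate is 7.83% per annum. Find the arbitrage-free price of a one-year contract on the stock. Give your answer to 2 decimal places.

£765.19

F = S · (1+r/12)^(12T) / (1+q/12)^(12T)
= 717.86 × 1.081172 / 1.014293 = 717.86 × 1.065937
F = £765.19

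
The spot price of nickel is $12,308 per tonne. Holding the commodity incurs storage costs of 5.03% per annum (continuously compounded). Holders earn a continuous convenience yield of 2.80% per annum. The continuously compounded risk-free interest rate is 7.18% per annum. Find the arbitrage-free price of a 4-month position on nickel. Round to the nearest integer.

$12,700 per tonne

Net carry = r + u − y = 0.0718 + 0.0503 − 0.0280 = 0.0941
F = S·e^((r+u−y)T) = 12308 · e^(0.0941 × 4/12) = 12308 · e^0.031367
= 12308 × 1.031864 = $12,700 per tonne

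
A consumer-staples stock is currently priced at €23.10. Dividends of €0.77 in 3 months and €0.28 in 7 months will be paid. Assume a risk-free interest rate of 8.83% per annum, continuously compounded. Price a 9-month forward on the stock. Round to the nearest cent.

€23.59

PV(dividends) I = 0.77·e^(−0.0883·3/12) + 0.28·e^(−0.0883·7/12)
I = 0.7532 + 0.2659 = 1.0191
F = (S − I)·e^(rT) = (23.10 − 1.0191) · e^(0.0883·9/12)
= 22.0809 · e^0.066225 = 22.0809 × 1.068467 = €23.59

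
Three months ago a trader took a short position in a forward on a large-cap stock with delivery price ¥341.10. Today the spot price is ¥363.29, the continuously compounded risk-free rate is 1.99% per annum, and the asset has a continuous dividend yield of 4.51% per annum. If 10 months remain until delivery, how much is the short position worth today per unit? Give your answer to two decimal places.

Current fair forward for the remaining 10 months: F = S·e^((r − q)·T), (r − q) = 0.0199 − 0.0451 = -0.0252
F = 363.29 · e^(-0.0252 × 10/12) = 363.29 × 0.979219 = 355.7405
Value of long forward = (F − K)·e^(−rT) = (355.7405 − 341.10) · e^(−0.0199·10/12)
= 14.6405 × 0.983553 = 14.40
Short position value = −(long value) = -¥14.40

-¥14.40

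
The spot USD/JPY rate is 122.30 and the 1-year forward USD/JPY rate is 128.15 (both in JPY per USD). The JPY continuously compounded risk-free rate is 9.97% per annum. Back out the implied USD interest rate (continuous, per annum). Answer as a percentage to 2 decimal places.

F = S·e^((r_JPY − r_USD)T) ⇒ r_USD = r_JPY − ln(F/S)/T
ln(128.15/122.30) = 0.046724; /(1) = 0.046724
r_USD = 0.0997 − 0.046724 = 0.052976
r_USD = 5.30%

5.30%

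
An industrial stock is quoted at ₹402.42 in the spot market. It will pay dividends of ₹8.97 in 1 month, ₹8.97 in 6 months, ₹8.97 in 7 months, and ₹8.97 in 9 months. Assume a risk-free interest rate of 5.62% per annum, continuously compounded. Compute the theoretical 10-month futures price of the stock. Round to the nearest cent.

PV(dividends) I = 8.97·e^(−0.0562·1/12) + 8.97·e^(−0.0562·6/12) + 8.97·e^(−0.0562·7/12) + 8.97·e^(−0.0562·9/12)
I = 8.9281 + 8.7215 + 8.6807 + 8.5998 = 34.9301
F = (S − I)·e^(rT) = (402.42 − 34.9301) · e^(0.0562·10/12)
= 367.4899 · e^0.046833 = 367.4899 × 1.047947 = ₹385.11

₹385.11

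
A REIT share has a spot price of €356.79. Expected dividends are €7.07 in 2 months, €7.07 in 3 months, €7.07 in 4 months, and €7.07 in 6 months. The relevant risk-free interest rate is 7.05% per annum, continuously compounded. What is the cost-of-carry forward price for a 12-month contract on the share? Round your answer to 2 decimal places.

PV(dividends) I = 7.07·e^(−0.0705·2/12) + 7.07·e^(−0.0705·3/12) + 7.07·e^(−0.0705·4/12) + 7.07·e^(−0.0705·6/12)
I = 6.9874 + 6.9465 + 6.9058 + 6.8251 = 27.6648
F = (S − I)·e^(rT) = (356.79 − 27.6648) · e^(0.0705·12/12)
= 329.1252 · e^0.070500 = 329.1252 × 1.073045 = €353.17

€353.17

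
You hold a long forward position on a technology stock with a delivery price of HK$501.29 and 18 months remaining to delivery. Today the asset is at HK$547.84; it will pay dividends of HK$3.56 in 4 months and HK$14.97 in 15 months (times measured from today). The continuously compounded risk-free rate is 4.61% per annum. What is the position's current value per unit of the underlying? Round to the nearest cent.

HK$62.41

PV(remaining dividends) I = 3.56·e^(−0.0461·4/12) + 14.97·e^(−0.0461·15/12) = 17.6375
Current forward F = (S − I)·e^(rT) = (547.84 − 17.6375)·e^(0.0461·18/12) = 530.2025 × 1.071597 = 568.1634
Value (long) = (F − K)·e^(−rT) = (568.1634 − 501.29) × 0.933187 = 62.4054
Value = HK$62.41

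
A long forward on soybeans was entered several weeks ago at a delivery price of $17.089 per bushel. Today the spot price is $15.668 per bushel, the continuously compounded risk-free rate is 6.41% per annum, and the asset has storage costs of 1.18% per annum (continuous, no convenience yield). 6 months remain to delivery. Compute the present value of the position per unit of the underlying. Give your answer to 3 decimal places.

-$0.789 per bushel

Current fair forward for the remaining 6 months: F = S·e^((r + u)·T), (r + u) = 0.0641 + 0.0118 = 0.0759
F = 15.668 · e^(0.0759 × 6/12) = 15.668 × 1.038679 = 16.2740
Value of long forward = (F − K)·e^(−rT) = (16.2740 − 17.089) · e^(−0.0641·6/12)
= -0.8150 × 0.968458 = -0.789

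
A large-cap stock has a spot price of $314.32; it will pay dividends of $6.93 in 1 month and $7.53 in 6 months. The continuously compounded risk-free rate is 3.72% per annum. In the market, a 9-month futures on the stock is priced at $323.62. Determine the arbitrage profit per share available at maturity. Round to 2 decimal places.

PV(dividends) I = 6.93·e^(−0.0372·1/12) + 7.53·e^(−0.0372·6/12) = 14.2998
Fair futures F* = (S − I)·e^(rT) = (314.32 − 14.2998)·e^0.027900 = 300.0202 × 1.028293 = 308.5087
Market $323.62 > fair 308.5087: forward overpriced → cash-and-carry (borrow at r, buy the stock and collect the dividends, short the forward).
Profit at T = |F_mkt − F*| = |323.62 − 308.5087| = $15.11 per share

$15.11 per share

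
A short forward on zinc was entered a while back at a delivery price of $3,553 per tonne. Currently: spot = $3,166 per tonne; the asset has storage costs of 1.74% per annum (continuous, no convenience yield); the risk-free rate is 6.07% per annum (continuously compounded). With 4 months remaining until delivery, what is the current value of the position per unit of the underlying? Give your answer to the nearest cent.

Current fair forward for the remaining 4 months: F = S·e^((r + u)·T), (r + u) = 0.0607 + 0.0174 = 0.0781
F = 3166 · e^(0.0781 × 4/12) = 3166 × 1.02637516 = 3249.5038
Value of long forward = (F − K)·e^(−rT) = (3249.5038 − 3553) · e^(−0.0607·4/12)
= -303.4962 × 0.97996999 = -297.42
Short position value = −(long value) = $297.42

$297.42 per tonne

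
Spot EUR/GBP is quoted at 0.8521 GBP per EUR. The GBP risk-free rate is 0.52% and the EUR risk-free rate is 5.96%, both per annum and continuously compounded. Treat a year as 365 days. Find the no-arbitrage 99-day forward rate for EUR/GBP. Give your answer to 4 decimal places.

F = S·e^((r_GBP − r_EUR)T) = 0.8521 · e^((0.0052 − 0.0596) × 99/365)
= 0.8521 · e^-0.014755 = 0.8521 × 0.985353
F = 0.8396 GBP per EUR

0.8396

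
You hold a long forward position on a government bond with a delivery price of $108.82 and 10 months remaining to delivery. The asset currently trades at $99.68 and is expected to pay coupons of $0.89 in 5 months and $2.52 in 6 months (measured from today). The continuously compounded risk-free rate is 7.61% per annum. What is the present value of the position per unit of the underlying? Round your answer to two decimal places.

PV(remaining coupons) I = 0.89·e^(−0.0761·5/12) + 2.52·e^(−0.0761·6/12) = 3.2881
Current forward F = (S − I)·e^(rT) = (99.68 − 3.2881)·e^(0.0761·10/12) = 96.3919 × 1.065471 = 102.7028
Value (long) = (F − K)·e^(−rT) = (102.7028 − 108.82) × 0.938552 = -5.7413
Value = -$5.74

-$5.74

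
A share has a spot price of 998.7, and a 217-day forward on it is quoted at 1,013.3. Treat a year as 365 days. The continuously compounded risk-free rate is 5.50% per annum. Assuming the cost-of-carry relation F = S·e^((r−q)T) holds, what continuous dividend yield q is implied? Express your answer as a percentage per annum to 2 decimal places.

3.06%

From F = S·e^((r−q)T): (r − q) = ln(F/S)/T
ln(1013.3/998.7) = ln(1.014619) = 0.014513
(r − q) = 0.014513 / (217/365) = 0.024411
q = r − ln(F/S)/T = 0.0550 − 0.024411 = 0.030589
q = 3.06%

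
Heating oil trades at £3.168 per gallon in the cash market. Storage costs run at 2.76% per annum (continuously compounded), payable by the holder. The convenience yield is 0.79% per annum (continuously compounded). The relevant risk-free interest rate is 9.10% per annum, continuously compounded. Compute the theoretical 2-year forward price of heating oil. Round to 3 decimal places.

£3.953 per gallon

Net carry = r + u − y = 0.0910 + 0.0276 − 0.0079 = 0.1107
F = S·e^((r+u−y)T) = 3.168 · e^(0.1107 × 2) = 3.168 · e^0.221400
= 3.168 × 1.247822 = £3.953 per gallon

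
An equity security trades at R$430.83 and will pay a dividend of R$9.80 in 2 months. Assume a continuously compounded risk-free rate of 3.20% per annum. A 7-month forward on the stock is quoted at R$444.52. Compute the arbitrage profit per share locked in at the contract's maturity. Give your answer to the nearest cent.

R$15.50 per share

PV(dividends) I = 9.80·e^(−0.0320·2/12) = 9.7479
Fair forward F* = (S − I)·e^(rT) = (430.83 − 9.7479)·e^0.018667 = 421.0821 × 1.018842 = 429.0161
Market R$444.52 > fair 429.0161: forward overpriced → cash-and-carry (borrow at r, buy the stock and collect the dividends, short the forward).
Profit at T = |F_mkt − F*| = |444.52 − 429.0161| = R$15.50 per share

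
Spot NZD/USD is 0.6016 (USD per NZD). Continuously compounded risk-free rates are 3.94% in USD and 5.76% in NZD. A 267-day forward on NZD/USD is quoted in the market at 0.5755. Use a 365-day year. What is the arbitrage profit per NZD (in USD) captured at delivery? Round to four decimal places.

0.0181 per NZD (in USD)

Fair forward: F* = S·e^(carry·T), with carry = (r_USD − r_NZD) = 0.0394 − 0.0576 = -0.0182
F* = 0.6016 · e^(-0.0182 × 267/365) = 0.6016 · e^-0.013313 = 0.6016 × 0.986775 = 0.5936
Market 0.5755 < fair 0.5936: forward underpriced → reverse cash-and-carry (short spot, go long the forward).
At maturity, profit = |F_mkt − F*| = |0.5755 − 0.5936| = 0.0181 per NZD (in USD)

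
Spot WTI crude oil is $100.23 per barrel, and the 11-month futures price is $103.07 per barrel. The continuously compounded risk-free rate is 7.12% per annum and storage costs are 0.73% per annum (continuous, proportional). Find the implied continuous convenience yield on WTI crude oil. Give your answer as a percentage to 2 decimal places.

F = S·e^((r+u−y)T) ⇒ (r+u−y) = ln(F/S)/T
ln(103.07/100.23) = 0.027941; /T ⇒ 0.030481
y = r + u − ln(F/S)/T = 0.0712 + 0.0073 − 0.030481 = 0.048019
y = 4.80%

4.80%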